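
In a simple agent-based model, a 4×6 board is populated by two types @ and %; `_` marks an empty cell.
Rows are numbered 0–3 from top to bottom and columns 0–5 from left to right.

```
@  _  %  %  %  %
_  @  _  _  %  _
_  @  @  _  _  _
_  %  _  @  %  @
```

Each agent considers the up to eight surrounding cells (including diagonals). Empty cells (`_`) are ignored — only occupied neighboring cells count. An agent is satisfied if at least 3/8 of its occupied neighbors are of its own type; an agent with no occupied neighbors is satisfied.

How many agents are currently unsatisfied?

Row 0: (0,0)@ 1/1 satisfied · (0,2)% 1/2 satisfied · (0,3)% 3/3 satisfied · (0,4)% 3/3 satisfied · (0,5)% 2/2 satisfied
Row 1: (1,1)@ 3/4 satisfied · (1,4)% 3/3 satisfied
Row 2: (2,1)@ 2/3 satisfied · (2,2)@ 3/4 satisfied
Row 3: (3,1)% 0/2 not · (3,3)@ 1/2 satisfied · (3,4)% 0/2 not · (3,5)@ 0/1 not
Unsatisfied: (3,1), (3,4), (3,5) — 3 in total.

3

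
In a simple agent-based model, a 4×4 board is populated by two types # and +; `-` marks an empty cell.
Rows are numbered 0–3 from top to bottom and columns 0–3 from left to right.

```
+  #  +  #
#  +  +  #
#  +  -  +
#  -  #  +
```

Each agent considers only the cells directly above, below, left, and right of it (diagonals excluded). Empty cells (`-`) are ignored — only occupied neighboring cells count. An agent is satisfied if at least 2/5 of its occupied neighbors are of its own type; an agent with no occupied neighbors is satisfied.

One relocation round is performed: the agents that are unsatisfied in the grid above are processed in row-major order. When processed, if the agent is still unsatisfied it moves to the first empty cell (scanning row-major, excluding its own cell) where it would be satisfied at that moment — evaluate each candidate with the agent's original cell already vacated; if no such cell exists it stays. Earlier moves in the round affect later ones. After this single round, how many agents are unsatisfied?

Initially unsatisfied (in order): (0,0), (0,1), (0,2), (1,0), (1,3), (3,2).
  (0,0) → (2,2).
  (0,1) → (0,0).
  (0,2): now satisfied by earlier moves; stays.
  (1,0): now satisfied by earlier moves; stays.
  (1,3) → (3,1).
  (3,2): no empty cell satisfies it; stays.
Resulting grid:
# - + #
# + + -
# + + +
# # # +
Unsatisfied now: (0,3), (3,2).

2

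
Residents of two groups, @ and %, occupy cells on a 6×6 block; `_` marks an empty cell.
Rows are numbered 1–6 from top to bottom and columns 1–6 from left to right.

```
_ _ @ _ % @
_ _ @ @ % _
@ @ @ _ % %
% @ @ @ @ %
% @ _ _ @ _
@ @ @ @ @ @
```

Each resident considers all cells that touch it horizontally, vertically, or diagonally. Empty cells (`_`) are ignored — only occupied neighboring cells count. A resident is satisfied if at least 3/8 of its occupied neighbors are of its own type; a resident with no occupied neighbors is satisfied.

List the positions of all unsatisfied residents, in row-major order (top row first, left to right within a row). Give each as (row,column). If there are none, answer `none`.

(1,3)@ 2/2 ✓
(1,5)% 1/3 ✗
(1,6)@ 0/2 ✗
(2,3)@ 4/4 ✓
(2,4)@ 3/6 ✓
(2,5)% 3/5 ✓
(3,1)@ 2/3 ✓
(3,2)@ 5/6 ✓
(3,3)@ 6/6 ✓
(3,5)% 3/6 ✓
(3,6)% 3/4 ✓
(4,1)% 1/5 ✗
(4,2)@ 5/7 ✓
(4,3)@ 5/5 ✓
(4,4)@ 4/5 ✓
(4,5)@ 2/5 ✓
(4,6)% 2/4 ✓
(5,1)% 1/5 ✗
(5,2)@ 5/7 ✓
(5,5)@ 5/6 ✓
(6,1)@ 2/3 ✓
(6,2)@ 3/4 ✓
(6,3)@ 3/3 ✓
(6,4)@ 3/3 ✓
(6,5)@ 3/3 ✓
(6,6)@ 2/2 ✓

(1,5), (1,6), (4,1), (5,1)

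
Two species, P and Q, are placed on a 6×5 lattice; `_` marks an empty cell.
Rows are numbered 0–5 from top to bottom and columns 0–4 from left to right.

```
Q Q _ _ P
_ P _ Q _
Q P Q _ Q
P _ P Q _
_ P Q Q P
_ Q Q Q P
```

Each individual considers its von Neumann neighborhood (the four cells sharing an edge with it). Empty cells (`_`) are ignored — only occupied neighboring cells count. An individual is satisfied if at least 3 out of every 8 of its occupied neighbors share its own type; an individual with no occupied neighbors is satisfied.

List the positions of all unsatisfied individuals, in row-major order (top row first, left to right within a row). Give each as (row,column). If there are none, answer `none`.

(2,0), (2,1), (2,2), (3,0), (3,2), (4,1)

(0,0)Q 1/1 ok
(0,1)Q 1/2 ok
(0,4)P 0/0 ok
(1,1)P 1/2 ok
(1,3)Q 0/0 ok
(2,0)Q 0/2 unhappy
(2,1)P 1/3 unhappy
(2,2)Q 0/2 unhappy
(2,4)Q 0/0 ok
(3,0)P 0/1 unhappy
(3,2)P 0/3 unhappy
(3,3)Q 1/2 ok
(4,1)P 0/2 unhappy
(4,2)Q 2/4 ok
(4,3)Q 3/4 ok
(4,4)P 1/2 ok
(5,1)Q 1/2 ok
(5,2)Q 3/3 ok
(5,3)Q 2/3 ok
(5,4)P 1/2 ok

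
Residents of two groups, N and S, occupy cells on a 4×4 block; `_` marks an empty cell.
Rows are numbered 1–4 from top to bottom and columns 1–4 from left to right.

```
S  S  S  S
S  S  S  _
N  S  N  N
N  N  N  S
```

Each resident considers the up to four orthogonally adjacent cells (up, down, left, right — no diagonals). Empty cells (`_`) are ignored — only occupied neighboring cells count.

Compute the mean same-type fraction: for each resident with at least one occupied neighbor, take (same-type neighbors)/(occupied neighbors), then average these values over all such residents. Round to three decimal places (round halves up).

(1,1)S 2/2
(1,2)S 3/3
(1,3)S 3/3
(1,4)S 1/1
(2,1)S 2/3
(2,2)S 4/4
(2,3)S 2/3
(3,1)N 1/3
(3,2)S 1/4
(3,3)N 2/4
(3,4)N 1/2
(4,1)N 2/2
(4,2)N 2/3
(4,3)N 2/3
(4,4)S 0/2
Sum over 15 residents: 2/2 + 3/3 + 3/3 + 1/1 + 2/3 + 4/4 + 2/3 + 1/3 + 1/4 + 2/4 + 1/2 + 2/2 + 2/3 + 2/3 + 0/2 = 41/4; mean = 41/4 ÷ 15 = 41/60 = 0.683333… → 0.683.

0.683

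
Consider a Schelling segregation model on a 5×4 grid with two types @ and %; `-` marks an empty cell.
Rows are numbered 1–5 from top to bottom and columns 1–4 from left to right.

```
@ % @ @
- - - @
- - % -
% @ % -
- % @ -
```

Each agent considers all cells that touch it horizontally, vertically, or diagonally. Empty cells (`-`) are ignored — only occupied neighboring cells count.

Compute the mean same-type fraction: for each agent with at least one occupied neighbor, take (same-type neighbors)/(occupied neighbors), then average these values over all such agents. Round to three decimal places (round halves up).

(1,1)@ 0/1
(1,2)% 0/2
(1,3)@ 2/3
(1,4)@ 2/2
(2,4)@ 2/3
(3,3)% 1/3
(4,1)% 1/2
(4,2)@ 1/5
(4,3)% 2/4
(5,2)% 2/4
(5,3)@ 1/3
Sum over 11 agents: 0/1 + 0/2 + 2/3 + 2/2 + 2/3 + 1/3 + 1/2 + 1/5 + 2/4 + 2/4 + 1/3 = 47/10; mean = 47/10 ÷ 11 = 47/110 = 0.427272… → 0.427.

0.427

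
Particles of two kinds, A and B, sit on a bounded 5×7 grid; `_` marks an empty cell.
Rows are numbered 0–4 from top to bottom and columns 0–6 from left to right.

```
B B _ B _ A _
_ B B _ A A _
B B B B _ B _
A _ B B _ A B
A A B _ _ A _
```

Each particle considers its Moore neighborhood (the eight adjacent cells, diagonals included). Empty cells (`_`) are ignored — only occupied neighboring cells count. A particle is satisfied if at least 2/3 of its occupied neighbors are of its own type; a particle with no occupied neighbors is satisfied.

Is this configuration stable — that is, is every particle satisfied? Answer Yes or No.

No

(0,0)B 2/2 ✓
(0,1)B 3/3 ✓
(0,3)B 1/2 ✗
(0,5)A 2/2 ✓
(1,1)B 6/6 ✓
(1,2)B 6/6 ✓
(1,4)A 2/5 ✗
(1,5)A 2/3 ✓
(2,0)B 2/3 ✓
(2,1)B 5/6 ✓
(2,2)B 6/6 ✓
(2,3)B 4/5 ✓
(2,5)B 1/4 ✗
(3,0)A 2/4 ✗
(3,2)B 5/6 ✓
(3,3)B 4/4 ✓
(3,5)A 1/3 ✗
(3,6)B 1/3 ✗
(4,0)A 2/2 ✓
(4,1)A 2/4 ✗
(4,2)B 2/3 ✓
(4,5)A 1/2 ✗
For instance (0,3) has only 1/2 same-type neighbors, below 2/3.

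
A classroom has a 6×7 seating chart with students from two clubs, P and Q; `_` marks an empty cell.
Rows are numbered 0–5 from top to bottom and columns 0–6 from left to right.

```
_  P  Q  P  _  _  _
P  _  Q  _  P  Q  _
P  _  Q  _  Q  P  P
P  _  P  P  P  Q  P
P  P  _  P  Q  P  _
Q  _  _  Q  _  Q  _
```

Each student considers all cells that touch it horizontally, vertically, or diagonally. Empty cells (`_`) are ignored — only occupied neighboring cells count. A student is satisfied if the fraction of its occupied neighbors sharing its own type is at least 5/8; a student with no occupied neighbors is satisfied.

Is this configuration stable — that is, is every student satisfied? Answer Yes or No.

(0,1)P 1/3 ✗
(0,2)Q 1/3 ✗
(0,3)P 1/3 ✗
(1,0)P 2/2 ✓
(1,2)Q 2/4 ✗
(1,4)P 2/4 ✗
(1,5)Q 1/4 ✗
(2,0)P 2/2 ✓
(2,2)Q 1/3 ✗
(2,4)Q 2/6 ✗
(2,5)P 4/7 ✗
(2,6)P 2/4 ✗
(3,0)P 3/3 ✓
(3,2)P 3/4 ✓
(3,3)P 3/6 ✗
(3,4)P 4/7 ✗
(3,5)Q 2/7 ✗
(3,6)P 3/4 ✓
(4,0)P 2/3 ✓
(4,1)P 3/4 ✓
(4,3)P 3/5 ✗
(4,4)Q 3/7 ✗
(4,5)P 2/5 ✗
(5,0)Q 0/2 ✗
(5,3)Q 1/2 ✗
(5,5)Q 1/2 ✗
For instance (0,1) has only 1/3 same-type neighbors, below 5/8.

No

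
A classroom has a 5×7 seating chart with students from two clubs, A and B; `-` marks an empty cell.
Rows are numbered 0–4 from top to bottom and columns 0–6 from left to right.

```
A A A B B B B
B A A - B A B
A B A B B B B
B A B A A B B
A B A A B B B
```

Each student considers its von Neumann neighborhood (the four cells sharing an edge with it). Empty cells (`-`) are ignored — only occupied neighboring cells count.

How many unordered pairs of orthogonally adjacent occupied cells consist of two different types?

Scan each occupied cell's neighbors to the right and below so each pair is counted once.
Row 0: A(0,0)–A(0,1)= A(0,0)–B(1,0)≠ A(0,1)–A(0,2)= A(0,1)–A(1,1)= A(0,2)–B(0,3)≠ A(0,2)–A(1,2)= B(0,3)–B(0,4)= B(0,4)–B(0,5)= B(0,4)–B(1,4)= B(0,5)–B(0,6)= B(0,5)–A(1,5)≠ B(0,6)–B(1,6)=  → 3/12 unlike.
Row 1: B(1,0)–A(1,1)≠ B(1,0)–A(2,0)≠ A(1,1)–A(1,2)= A(1,1)–B(2,1)≠ A(1,2)–A(2,2)= B(1,4)–A(1,5)≠ B(1,4)–B(2,4)= A(1,5)–B(1,6)≠ A(1,5)–B(2,5)≠ B(1,6)–B(2,6)=  → 6/10 unlike.
Row 2: A(2,0)–B(2,1)≠ A(2,0)–B(3,0)≠ B(2,1)–A(2,2)≠ B(2,1)–A(3,1)≠ A(2,2)–B(2,3)≠ A(2,2)–B(3,2)≠ B(2,3)–B(2,4)= B(2,3)–A(3,3)≠ B(2,4)–B(2,5)= B(2,4)–A(3,4)≠ B(2,5)–B(2,6)= B(2,5)–B(3,5)= B(2,6)–B(3,6)=  → 8/13 unlike.
Row 3: B(3,0)–A(3,1)≠ B(3,0)–A(4,0)≠ A(3,1)–B(3,2)≠ A(3,1)–B(4,1)≠ B(3,2)–A(3,3)≠ B(3,2)–A(4,2)≠ A(3,3)–A(3,4)= A(3,3)–A(4,3)= A(3,4)–B(3,5)≠ A(3,4)–B(4,4)≠ B(3,5)–B(3,6)= B(3,5)–B(4,5)= B(3,6)–B(4,6)=  → 8/13 unlike.
Row 4: A(4,0)–B(4,1)≠ B(4,1)–A(4,2)≠ A(4,2)–A(4,3)= A(4,3)–B(4,4)≠ B(4,4)–B(4,5)= B(4,5)–B(4,6)=  → 3/6 unlike.
Total adjacent occupied pairs: 54; unlike-type pairs: 28.

28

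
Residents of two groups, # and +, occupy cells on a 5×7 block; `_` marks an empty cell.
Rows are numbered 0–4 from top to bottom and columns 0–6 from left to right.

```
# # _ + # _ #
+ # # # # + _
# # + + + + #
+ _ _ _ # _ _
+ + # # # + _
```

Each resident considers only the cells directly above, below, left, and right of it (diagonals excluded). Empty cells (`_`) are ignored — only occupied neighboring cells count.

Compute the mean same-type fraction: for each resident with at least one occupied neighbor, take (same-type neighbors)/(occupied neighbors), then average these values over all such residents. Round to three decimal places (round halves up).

(0,0)# 1/2
(0,1)# 2/2
(0,3)+ 0/2
(0,4)# 1/2
(0,6)# — no occupied neighbors
(1,0)+ 0/3
(1,1)# 3/4
(1,2)# 2/3
(1,3)# 2/4
(1,4)# 2/4
(1,5)+ 1/2
(2,0)# 1/3
(2,1)# 2/3
(2,2)+ 1/3
(2,3)+ 2/3
(2,4)+ 2/4
(2,5)+ 2/3
(2,6)# 0/1
(3,0)+ 1/2
(3,4)# 1/2
(4,0)+ 2/2
(4,1)+ 1/2
(4,2)# 1/2
(4,3)# 2/2
(4,4)# 2/3
(4,5)+ 0/1
Sum over 25 residents: 1/2 + 2/2 + 0/2 + 1/2 + 0/3 + 3/4 + 2/3 + 2/4 + 2/4 + 1/2 + 1/3 + 2/3 + 1/3 + 2/3 + 2/4 + 2/3 + 0/1 + 1/2 + 1/2 + 2/2 + 1/2 + 1/2 + 2/2 + 2/3 + 0/1 = 51/4; mean = 51/4 ÷ 25 = 51/100 = 0.51 → 0.510.

0.510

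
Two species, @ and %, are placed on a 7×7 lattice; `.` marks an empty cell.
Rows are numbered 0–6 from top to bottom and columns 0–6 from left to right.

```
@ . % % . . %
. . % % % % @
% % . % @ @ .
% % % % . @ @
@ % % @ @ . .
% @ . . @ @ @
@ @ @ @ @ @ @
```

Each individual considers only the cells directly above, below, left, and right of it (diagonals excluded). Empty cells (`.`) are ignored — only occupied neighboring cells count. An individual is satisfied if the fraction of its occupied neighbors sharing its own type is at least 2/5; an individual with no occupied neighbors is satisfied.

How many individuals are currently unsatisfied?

8

Row 0: (0,0)@ 0/0 satisfied · (0,2)% 2/2 satisfied · (0,3)% 2/2 satisfied · (0,6)% 0/1 not
Row 1: (1,2)% 2/2 satisfied · (1,3)% 4/4 satisfied · (1,4)% 2/3 satisfied · (1,5)% 1/3 not · (1,6)@ 0/2 not
Row 2: (2,0)% 2/2 satisfied · (2,1)% 2/2 satisfied · (2,3)% 2/3 satisfied · (2,4)@ 1/3 not · (2,5)@ 2/3 satisfied
Row 3: (3,0)% 2/3 satisfied · (3,1)% 4/4 satisfied · (3,2)% 3/3 satisfied · (3,3)% 2/3 satisfied · (3,5)@ 2/2 satisfied · (3,6)@ 1/1 satisfied
Row 4: (4,0)@ 0/3 not · (4,1)% 2/4 satisfied · (4,2)% 2/3 satisfied · (4,3)@ 1/3 not · (4,4)@ 2/2 satisfied
Row 5: (5,0)% 0/3 not · (5,1)@ 1/3 not · (5,4)@ 3/3 satisfied · (5,5)@ 3/3 satisfied · (5,6)@ 2/2 satisfied
Row 6: (6,0)@ 1/2 satisfied · (6,1)@ 3/3 satisfied · (6,2)@ 2/2 satisfied · (6,3)@ 2/2 satisfied · (6,4)@ 3/3 satisfied · (6,5)@ 3/3 satisfied · (6,6)@ 2/2 satisfied
Unsatisfied: (0,6), (1,5), (1,6), (2,4), (4,0), (4,3), (5,0), (5,1) — 8 in total.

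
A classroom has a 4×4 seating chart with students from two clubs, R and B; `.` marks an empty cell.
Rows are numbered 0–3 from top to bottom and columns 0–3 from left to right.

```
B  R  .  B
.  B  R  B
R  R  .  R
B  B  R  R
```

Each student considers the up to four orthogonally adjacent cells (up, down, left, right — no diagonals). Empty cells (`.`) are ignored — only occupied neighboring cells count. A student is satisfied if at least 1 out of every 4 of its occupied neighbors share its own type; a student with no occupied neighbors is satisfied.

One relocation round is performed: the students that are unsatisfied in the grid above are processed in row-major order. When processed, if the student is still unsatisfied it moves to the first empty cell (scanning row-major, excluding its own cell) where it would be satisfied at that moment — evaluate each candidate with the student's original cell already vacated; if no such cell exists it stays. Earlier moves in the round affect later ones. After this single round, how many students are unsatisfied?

Initially unsatisfied (in order): (0,0), (0,1), (1,1), (1,2).
  (0,0) → (0,2).
  (0,1) → (0,0).
  (1,1) → (0,1).
  (1,2) → (1,0).
Resulting grid:
R B B B
R . . B
R R . R
B B R R
All satisfied now.

0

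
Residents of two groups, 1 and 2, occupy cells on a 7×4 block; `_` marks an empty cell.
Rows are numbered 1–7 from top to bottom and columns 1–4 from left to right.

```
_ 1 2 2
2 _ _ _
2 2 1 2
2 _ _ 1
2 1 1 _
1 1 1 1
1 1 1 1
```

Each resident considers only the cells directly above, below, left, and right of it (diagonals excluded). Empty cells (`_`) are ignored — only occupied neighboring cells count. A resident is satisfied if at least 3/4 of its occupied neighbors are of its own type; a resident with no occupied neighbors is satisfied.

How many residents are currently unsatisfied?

9

(1,2)1 0/1 ✗
(1,3)2 1/2 ✗
(1,4)2 1/1 ✓
(2,1)2 1/1 ✓
(3,1)2 3/3 ✓
(3,2)2 1/2 ✗
(3,3)1 0/2 ✗
(3,4)2 0/2 ✗
(4,1)2 2/2 ✓
(4,4)1 0/1 ✗
(5,1)2 1/3 ✗
(5,2)1 2/3 ✗
(5,3)1 2/2 ✓
(6,1)1 2/3 ✗
(6,2)1 4/4 ✓
(6,3)1 4/4 ✓
(6,4)1 2/2 ✓
(7,1)1 2/2 ✓
(7,2)1 3/3 ✓
(7,3)1 3/3 ✓
(7,4)1 2/2 ✓
Unsatisfied: (1,2), (1,3), (3,2), (3,3), (3,4), (4,4), (5,1), (5,2), (6,1) — 9 in total.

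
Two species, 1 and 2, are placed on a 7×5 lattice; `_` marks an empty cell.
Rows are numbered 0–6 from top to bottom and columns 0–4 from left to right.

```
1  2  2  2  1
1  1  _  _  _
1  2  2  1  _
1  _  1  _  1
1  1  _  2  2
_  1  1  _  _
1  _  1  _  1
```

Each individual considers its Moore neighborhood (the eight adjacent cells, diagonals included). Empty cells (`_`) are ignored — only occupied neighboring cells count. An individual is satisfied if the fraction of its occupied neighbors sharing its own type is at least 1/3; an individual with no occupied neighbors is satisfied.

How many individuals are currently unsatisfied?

Row 0: (0,0)1 2/3 ✓ · (0,1)2 1/4 ✗ · (0,2)2 2/3 ✓ · (0,3)2 1/2 ✓ · (0,4)1 0/1 ✗
Row 1: (1,0)1 3/5 ✓ · (1,1)1 3/7 ✓
Row 2: (2,0)1 3/4 ✓ · (2,1)2 1/6 ✗ · (2,2)2 1/4 ✗ · (2,3)1 2/3 ✓
Row 3: (3,0)1 3/4 ✓ · (3,2)1 2/5 ✓ · (3,4)1 1/3 ✓
Row 4: (4,0)1 3/3 ✓ · (4,1)1 5/5 ✓ · (4,3)2 1/4 ✗ · (4,4)2 1/2 ✓
Row 5: (5,1)1 5/5 ✓ · (5,2)1 3/4 ✓
Row 6: (6,0)1 1/1 ✓ · (6,2)1 2/2 ✓ · (6,4)1 0/0 ✓
Unsatisfied: (0,1), (0,4), (2,1), (2,2), (4,3) — 5 in total.

5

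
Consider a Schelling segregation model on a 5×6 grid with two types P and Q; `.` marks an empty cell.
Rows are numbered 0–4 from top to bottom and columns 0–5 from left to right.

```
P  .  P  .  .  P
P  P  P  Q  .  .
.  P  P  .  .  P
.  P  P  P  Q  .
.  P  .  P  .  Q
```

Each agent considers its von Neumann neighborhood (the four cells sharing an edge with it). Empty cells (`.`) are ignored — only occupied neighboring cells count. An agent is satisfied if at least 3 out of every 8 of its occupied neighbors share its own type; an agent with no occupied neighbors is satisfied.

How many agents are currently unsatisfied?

2

Row 0: (0,0)P 1/1 ✓ · (0,2)P 1/1 ✓ · (0,5)P 0/0 ✓
Row 1: (1,0)P 2/2 ✓ · (1,1)P 3/3 ✓ · (1,2)P 3/4 ✓ · (1,3)Q 0/1 ✗
Row 2: (2,1)P 3/3 ✓ · (2,2)P 3/3 ✓ · (2,5)P 0/0 ✓
Row 3: (3,1)P 3/3 ✓ · (3,2)P 3/3 ✓ · (3,3)P 2/3 ✓ · (3,4)Q 0/1 ✗
Row 4: (4,1)P 1/1 ✓ · (4,3)P 1/1 ✓ · (4,5)Q 0/0 ✓
Unsatisfied: (1,3), (3,4) — 2 in total.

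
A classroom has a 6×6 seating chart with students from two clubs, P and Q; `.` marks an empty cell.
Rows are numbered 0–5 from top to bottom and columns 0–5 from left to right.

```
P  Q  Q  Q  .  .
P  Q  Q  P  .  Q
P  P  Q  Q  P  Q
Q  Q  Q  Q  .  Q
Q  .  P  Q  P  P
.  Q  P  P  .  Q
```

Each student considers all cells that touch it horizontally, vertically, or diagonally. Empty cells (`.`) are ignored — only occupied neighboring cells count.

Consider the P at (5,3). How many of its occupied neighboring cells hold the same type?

3

Occupied neighbors of (5,3): (4,2)=P, (4,3)=Q, (4,4)=P, (5,2)=P.
Same type (P): 3 of 4.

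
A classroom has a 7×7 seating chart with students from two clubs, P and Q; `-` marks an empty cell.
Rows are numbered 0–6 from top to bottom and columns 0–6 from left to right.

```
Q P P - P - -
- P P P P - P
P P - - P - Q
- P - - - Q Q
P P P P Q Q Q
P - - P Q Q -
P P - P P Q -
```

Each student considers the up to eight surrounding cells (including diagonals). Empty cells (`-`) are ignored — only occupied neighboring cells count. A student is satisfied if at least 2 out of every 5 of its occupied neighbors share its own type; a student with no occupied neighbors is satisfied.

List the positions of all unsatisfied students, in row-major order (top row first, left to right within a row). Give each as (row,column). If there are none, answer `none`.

(0,0), (1,6)

Row 0: (0,0)Q 0/2 ✗ · (0,1)P 3/4 ✓ · (0,2)P 4/4 ✓ · (0,4)P 2/2 ✓
Row 1: (1,1)P 5/6 ✓ · (1,2)P 5/5 ✓ · (1,3)P 5/5 ✓ · (1,4)P 3/3 ✓ · (1,6)P 0/1 ✗
Row 2: (2,0)P 3/3 ✓ · (2,1)P 4/4 ✓ · (2,4)P 2/3 ✓ · (2,6)Q 2/3 ✓
Row 3: (3,1)P 5/5 ✓ · (3,5)Q 5/6 ✓ · (3,6)Q 4/4 ✓
Row 4: (4,0)P 3/3 ✓ · (4,1)P 4/4 ✓ · (4,2)P 4/4 ✓ · (4,3)P 2/4 ✓ · (4,4)Q 4/6 ✓ · (4,5)Q 6/6 ✓ · (4,6)Q 4/4 ✓
Row 5: (5,0)P 4/4 ✓ · (5,3)P 4/6 ✓ · (5,4)Q 4/8 ✓ · (5,5)Q 5/6 ✓
Row 6: (6,0)P 2/2 ✓ · (6,1)P 2/2 ✓ · (6,3)P 2/3 ✓ · (6,4)P 2/5 ✓ · (6,5)Q 2/3 ✓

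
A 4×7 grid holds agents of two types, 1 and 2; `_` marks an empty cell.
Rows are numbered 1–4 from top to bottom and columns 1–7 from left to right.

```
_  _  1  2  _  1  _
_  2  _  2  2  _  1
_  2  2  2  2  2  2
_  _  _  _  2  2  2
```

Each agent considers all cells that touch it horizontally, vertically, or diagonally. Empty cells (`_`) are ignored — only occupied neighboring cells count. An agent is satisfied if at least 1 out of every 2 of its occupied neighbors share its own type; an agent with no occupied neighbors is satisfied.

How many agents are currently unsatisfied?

Row 1: (1,3)1 0/3 not · (1,4)2 2/3 satisfied · (1,6)1 1/2 satisfied
Row 2: (2,2)2 2/3 satisfied · (2,4)2 5/6 satisfied · (2,5)2 5/6 satisfied · (2,7)1 1/3 not
Row 3: (3,2)2 2/2 satisfied · (3,3)2 4/4 satisfied · (3,4)2 5/5 satisfied · (3,5)2 6/6 satisfied · (3,6)2 6/7 satisfied · (3,7)2 3/4 satisfied
Row 4: (4,5)2 4/4 satisfied · (4,6)2 5/5 satisfied · (4,7)2 3/3 satisfied
Unsatisfied: (1,3), (2,7) — 2 in total.

2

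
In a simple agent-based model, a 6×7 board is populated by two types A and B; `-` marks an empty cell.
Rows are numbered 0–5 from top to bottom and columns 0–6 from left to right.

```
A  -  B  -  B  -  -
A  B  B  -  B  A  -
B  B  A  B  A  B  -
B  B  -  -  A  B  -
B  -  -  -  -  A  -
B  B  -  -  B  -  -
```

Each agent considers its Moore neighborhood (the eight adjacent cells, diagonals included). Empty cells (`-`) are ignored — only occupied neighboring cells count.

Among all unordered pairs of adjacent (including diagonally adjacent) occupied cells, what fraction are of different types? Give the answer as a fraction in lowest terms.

Scan each occupied cell's neighbors to the right and below (and the two forward diagonals) so each pair is counted once.
From row 0: 2 unlike of 6 pairs (running 2/6).
From row 1: 8 unlike of 16 pairs (running 10/22).
From row 2: 8 unlike of 15 pairs (running 18/37).
From row 3: 2 unlike of 6 pairs (running 20/43).
From row 4: 1 unlike of 3 pairs (running 21/46).
From row 5: 0 unlike of 1 pairs (running 21/47).
Total adjacent occupied pairs: 47; unlike-type pairs: 21.
21/47 is already in lowest terms.

21/47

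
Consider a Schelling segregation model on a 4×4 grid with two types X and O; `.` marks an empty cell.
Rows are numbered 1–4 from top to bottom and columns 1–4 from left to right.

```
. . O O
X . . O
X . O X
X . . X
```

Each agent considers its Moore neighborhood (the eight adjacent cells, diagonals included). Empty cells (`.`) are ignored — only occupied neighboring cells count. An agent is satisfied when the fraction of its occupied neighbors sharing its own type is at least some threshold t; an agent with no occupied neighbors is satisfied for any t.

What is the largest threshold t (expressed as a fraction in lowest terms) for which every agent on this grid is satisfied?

1/3

(1,3)O 2/2
(1,4)O 2/2
(2,1)X 1/1
(2,4)O 3/4
(3,1)X 2/2
(3,3)O 1/3
(3,4)X 1/3
(4,1)X 1/1
(4,4)X 1/2
The smallest same-type fraction is 1/3 at (3,3), which reduces to 1/3. Any threshold above that leaves this agent unsatisfied.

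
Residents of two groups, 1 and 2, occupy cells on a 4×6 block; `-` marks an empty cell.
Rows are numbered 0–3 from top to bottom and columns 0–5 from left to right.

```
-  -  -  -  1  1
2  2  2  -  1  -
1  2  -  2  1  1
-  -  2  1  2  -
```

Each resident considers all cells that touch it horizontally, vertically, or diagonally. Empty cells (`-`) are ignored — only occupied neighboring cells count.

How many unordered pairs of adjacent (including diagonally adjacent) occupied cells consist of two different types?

10

Scan each occupied cell's neighbors to the right and below (and the two forward diagonals) so each pair is counted once.
From row 0: 0 unlike of 3 pairs (running 0/3).
From row 1: 3 unlike of 11 pairs (running 3/14).
From row 2: 5 unlike of 10 pairs (running 8/24).
From row 3: 2 unlike of 2 pairs (running 10/26).
Total adjacent occupied pairs: 26; unlike-type pairs: 10.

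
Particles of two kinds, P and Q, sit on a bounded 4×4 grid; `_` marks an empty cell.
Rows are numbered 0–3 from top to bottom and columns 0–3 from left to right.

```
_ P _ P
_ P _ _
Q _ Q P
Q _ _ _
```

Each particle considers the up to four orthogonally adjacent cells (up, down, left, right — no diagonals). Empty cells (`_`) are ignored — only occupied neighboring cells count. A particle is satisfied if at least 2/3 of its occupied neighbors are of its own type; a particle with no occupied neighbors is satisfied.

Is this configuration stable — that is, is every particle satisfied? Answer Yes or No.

No

Row 0: (0,1)P 1/1 ok · (0,3)P 0/0 ok
Row 1: (1,1)P 1/1 ok
Row 2: (2,0)Q 1/1 ok · (2,2)Q 0/1 unhappy · (2,3)P 0/1 unhappy
Row 3: (3,0)Q 1/1 ok
For instance (2,2) has only 0/1 same-type neighbors, below 2/3.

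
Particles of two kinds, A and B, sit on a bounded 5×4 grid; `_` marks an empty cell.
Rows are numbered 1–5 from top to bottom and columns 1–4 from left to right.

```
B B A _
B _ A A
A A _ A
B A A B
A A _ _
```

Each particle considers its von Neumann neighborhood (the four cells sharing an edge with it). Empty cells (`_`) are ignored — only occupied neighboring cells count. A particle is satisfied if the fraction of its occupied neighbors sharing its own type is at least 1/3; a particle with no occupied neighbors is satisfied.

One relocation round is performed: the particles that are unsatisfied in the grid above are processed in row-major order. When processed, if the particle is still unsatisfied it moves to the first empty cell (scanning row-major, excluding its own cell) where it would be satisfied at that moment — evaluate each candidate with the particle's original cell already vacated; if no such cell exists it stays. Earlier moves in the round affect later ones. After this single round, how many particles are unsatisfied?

0

Initially unsatisfied (in order): (4,1), (4,4).
  (4,1) → (2,2).
  (4,4) → (5,4).
Resulting grid:
B B A _
B B A A
A A _ A
_ A A _
A A _ B
All satisfied now.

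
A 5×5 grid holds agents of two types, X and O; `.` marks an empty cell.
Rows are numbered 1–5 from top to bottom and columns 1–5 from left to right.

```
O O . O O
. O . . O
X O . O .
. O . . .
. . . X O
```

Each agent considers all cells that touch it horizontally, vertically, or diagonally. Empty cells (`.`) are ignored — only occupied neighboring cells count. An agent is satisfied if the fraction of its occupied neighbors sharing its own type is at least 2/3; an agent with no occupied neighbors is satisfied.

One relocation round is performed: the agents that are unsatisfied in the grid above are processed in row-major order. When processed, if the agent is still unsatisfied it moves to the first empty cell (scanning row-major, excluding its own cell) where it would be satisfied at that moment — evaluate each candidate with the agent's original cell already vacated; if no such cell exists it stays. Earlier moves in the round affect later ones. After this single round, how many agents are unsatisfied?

2

Initially unsatisfied (in order): (3,1), (4,2), (5,4), (5,5).
  (3,1): no empty cell satisfies it; stays.
  (4,2) → (1,3).
  (5,4) → (5,1).
  (5,5): now satisfied by earlier moves; stays.
Resulting grid:
O O O O O
. O . . O
X O . O .
. . . . .
X . . . O
Unsatisfied now: (3,1), (3,2).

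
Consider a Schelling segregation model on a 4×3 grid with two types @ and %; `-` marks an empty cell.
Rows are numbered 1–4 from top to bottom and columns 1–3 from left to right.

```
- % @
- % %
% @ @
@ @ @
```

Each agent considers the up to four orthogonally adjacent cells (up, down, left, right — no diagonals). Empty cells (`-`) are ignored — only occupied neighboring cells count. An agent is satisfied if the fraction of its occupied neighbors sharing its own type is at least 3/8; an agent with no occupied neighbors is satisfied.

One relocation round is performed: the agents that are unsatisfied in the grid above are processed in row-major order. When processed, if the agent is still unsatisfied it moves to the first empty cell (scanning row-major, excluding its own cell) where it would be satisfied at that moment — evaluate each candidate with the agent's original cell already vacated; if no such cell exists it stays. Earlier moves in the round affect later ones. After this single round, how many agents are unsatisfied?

Initially unsatisfied (in order): (1,3), (2,3), (3,1).
  (1,3): no empty cell satisfies it; stays.
  (2,3) → (1,1).
  (3,1) → (2,1).
Resulting grid:
% % @
% % -
- @ @
@ @ @
Unsatisfied now: (1,3).

1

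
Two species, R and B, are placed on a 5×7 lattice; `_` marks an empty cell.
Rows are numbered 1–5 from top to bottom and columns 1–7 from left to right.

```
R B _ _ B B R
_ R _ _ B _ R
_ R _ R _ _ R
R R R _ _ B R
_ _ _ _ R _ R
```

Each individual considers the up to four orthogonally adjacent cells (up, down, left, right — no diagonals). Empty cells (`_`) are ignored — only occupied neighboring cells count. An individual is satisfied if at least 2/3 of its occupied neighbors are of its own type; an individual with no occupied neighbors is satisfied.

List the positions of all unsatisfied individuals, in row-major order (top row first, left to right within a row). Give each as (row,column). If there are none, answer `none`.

Row 1: (1,1)R 0/1 unhappy · (1,2)B 0/2 unhappy · (1,5)B 2/2 ok · (1,6)B 1/2 unhappy · (1,7)R 1/2 unhappy
Row 2: (2,2)R 1/2 unhappy · (2,5)B 1/1 ok · (2,7)R 2/2 ok
Row 3: (3,2)R 2/2 ok · (3,4)R 0/0 ok · (3,7)R 2/2 ok
Row 4: (4,1)R 1/1 ok · (4,2)R 3/3 ok · (4,3)R 1/1 ok · (4,6)B 0/1 unhappy · (4,7)R 2/3 ok
Row 5: (5,5)R 0/0 ok · (5,7)R 1/1 ok

(1,1), (1,2), (1,6), (1,7), (2,2), (4,6)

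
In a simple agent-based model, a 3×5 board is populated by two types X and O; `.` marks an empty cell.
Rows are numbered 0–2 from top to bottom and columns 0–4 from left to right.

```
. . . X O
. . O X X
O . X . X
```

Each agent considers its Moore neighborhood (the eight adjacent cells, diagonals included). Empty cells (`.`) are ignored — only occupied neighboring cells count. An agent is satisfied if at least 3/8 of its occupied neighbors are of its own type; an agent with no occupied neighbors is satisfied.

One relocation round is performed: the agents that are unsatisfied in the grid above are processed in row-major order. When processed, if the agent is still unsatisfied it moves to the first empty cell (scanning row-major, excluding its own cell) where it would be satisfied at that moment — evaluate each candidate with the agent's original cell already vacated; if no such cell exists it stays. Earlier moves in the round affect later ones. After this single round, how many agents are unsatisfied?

Initially unsatisfied (in order): (0,4), (1,2).
  (0,4) → (0,0).
  (1,2) → (0,1).
Resulting grid:
O O . X .
. . . X X
O . X . X
All satisfied now.

0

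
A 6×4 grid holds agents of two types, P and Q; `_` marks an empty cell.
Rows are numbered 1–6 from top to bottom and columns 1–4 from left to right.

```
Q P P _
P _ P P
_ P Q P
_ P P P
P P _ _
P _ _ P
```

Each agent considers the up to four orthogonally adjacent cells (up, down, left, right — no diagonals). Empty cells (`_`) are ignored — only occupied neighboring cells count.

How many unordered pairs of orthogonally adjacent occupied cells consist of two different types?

Scan each occupied cell's neighbors to the right and below so each pair is counted once.
Row 1: Q(1,1)–P(1,2)≠ Q(1,1)–P(2,1)≠ P(1,2)–P(1,3)= P(1,3)–P(2,3)=  → 2/4 unlike.
Row 2: P(2,3)–P(2,4)= P(2,3)–Q(3,3)≠ P(2,4)–P(3,4)=  → 1/3 unlike.
Row 3: P(3,2)–Q(3,3)≠ P(3,2)–P(4,2)= Q(3,3)–P(3,4)≠ Q(3,3)–P(4,3)≠ P(3,4)–P(4,4)=  → 3/5 unlike.
Row 4: P(4,2)–P(4,3)= P(4,2)–P(5,2)= P(4,3)–P(4,4)=  → 0/3 unlike.
Row 5: P(5,1)–P(5,2)= P(5,1)–P(6,1)=  → 0/2 unlike.
Total adjacent occupied pairs: 17; unlike-type pairs: 6.

6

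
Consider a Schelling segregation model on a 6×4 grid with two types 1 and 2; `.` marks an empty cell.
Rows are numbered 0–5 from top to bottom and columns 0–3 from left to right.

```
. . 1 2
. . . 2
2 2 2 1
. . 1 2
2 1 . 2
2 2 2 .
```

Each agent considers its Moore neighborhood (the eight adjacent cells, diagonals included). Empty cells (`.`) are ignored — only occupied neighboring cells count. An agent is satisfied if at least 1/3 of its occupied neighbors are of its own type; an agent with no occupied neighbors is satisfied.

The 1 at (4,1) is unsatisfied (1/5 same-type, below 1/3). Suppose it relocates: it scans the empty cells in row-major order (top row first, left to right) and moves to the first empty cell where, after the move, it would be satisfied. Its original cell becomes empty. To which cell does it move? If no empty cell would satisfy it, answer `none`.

Vacating (4,1). Empty cells in order:
  (0,0): 0/0 same-type → satisfied — stop here.

(0,0)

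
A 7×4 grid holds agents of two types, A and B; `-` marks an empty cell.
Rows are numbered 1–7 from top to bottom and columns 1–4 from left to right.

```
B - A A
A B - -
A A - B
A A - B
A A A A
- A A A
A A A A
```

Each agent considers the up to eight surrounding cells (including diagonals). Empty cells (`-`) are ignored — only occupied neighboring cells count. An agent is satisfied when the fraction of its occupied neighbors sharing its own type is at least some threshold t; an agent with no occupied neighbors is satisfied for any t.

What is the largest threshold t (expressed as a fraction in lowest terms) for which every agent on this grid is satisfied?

(1,1)B 1/2
(1,3)A 1/2
(1,4)A 1/1
(2,1)A 2/4
(2,2)B 1/5
(3,1)A 4/5
(3,2)A 4/5
(3,4)B 1/1
(4,1)A 5/5
(4,2)A 6/6
(4,4)B 1/3
(5,1)A 4/4
(5,2)A 6/6
(5,3)A 6/7
(5,4)A 3/4
(6,2)A 7/7
(6,3)A 8/8
(6,4)A 5/5
(7,1)A 2/2
(7,2)A 4/4
(7,3)A 5/5
(7,4)A 3/3
The smallest same-type fraction is 1/5 at (2,2), which reduces to 1/5. Any threshold above that leaves this agent unsatisfied.

1/5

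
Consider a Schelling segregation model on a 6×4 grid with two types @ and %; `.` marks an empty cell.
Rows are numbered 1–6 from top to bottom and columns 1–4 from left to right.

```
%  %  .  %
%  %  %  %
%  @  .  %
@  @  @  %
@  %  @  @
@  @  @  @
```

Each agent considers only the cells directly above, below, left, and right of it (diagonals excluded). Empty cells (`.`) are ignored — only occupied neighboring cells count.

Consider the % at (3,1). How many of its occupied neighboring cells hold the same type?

1

Occupied neighbors of (3,1): (2,1)=%, (4,1)=@, (3,2)=@.
Same type (%): 1 of 3.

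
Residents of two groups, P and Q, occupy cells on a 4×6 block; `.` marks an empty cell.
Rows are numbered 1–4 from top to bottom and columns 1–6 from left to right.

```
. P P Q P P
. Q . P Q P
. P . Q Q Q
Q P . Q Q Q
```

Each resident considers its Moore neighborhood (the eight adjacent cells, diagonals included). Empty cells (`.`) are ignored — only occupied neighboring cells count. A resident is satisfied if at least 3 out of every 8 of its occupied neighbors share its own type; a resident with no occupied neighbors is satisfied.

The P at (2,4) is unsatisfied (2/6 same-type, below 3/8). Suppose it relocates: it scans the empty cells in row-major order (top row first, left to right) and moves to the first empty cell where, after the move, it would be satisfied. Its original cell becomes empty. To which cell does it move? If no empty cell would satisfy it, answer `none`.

(1,1)

Vacating (2,4). Empty cells in order:
  (1,1): 1/2 same-type → satisfied — stop here.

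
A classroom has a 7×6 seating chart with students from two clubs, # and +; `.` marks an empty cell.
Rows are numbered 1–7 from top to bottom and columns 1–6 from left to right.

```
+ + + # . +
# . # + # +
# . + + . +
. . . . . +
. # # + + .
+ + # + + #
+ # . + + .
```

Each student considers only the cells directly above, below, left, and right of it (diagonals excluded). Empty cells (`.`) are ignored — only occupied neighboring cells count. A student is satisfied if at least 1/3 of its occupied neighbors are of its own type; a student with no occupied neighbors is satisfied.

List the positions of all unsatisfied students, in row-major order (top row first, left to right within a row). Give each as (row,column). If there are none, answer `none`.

(1,4), (2,3), (2,4), (2,5), (6,2), (6,6), (7,2)

(1,1)+ 1/2 ✓
(1,2)+ 2/2 ✓
(1,3)+ 1/3 ✓
(1,4)# 0/2 ✗
(1,6)+ 1/1 ✓
(2,1)# 1/2 ✓
(2,3)# 0/3 ✗
(2,4)+ 1/4 ✗
(2,5)# 0/2 ✗
(2,6)+ 2/3 ✓
(3,1)# 1/1 ✓
(3,3)+ 1/2 ✓
(3,4)+ 2/2 ✓
(3,6)+ 2/2 ✓
(4,6)+ 1/1 ✓
(5,2)# 1/2 ✓
(5,3)# 2/3 ✓
(5,4)+ 2/3 ✓
(5,5)+ 2/2 ✓
(6,1)+ 2/2 ✓
(6,2)+ 1/4 ✗
(6,3)# 1/3 ✓
(6,4)+ 3/4 ✓
(6,5)+ 3/4 ✓
(6,6)# 0/1 ✗
(7,1)+ 1/2 ✓
(7,2)# 0/2 ✗
(7,4)+ 2/2 ✓
(7,5)+ 2/2 ✓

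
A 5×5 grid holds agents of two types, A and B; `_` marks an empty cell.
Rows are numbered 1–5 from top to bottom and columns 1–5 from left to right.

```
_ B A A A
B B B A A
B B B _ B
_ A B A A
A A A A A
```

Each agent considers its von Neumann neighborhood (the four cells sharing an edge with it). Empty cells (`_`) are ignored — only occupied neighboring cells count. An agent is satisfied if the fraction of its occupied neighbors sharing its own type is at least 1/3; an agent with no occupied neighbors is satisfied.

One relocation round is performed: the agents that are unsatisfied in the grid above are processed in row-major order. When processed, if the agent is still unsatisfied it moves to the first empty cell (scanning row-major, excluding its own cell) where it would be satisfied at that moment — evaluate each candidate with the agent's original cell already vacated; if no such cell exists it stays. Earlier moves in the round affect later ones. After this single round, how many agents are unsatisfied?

0

Initially unsatisfied (in order): (3,5), (4,3).
  (3,5) → (1,1).
  (4,3) → (3,4).
Resulting grid:
B B A A A
B B B A A
B B B B _
_ A _ A A
A A A A A
All satisfied now.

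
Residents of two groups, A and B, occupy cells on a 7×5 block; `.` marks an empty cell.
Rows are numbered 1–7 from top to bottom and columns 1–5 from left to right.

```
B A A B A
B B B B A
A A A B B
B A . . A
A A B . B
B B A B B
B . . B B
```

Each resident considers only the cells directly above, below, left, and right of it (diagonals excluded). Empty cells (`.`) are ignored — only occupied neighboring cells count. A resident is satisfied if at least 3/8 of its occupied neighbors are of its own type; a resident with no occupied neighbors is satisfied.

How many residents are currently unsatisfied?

13

(1,1)B 1/2 ok
(1,2)A 1/3 unhappy
(1,3)A 1/3 unhappy
(1,4)B 1/3 unhappy
(1,5)A 1/2 ok
(2,1)B 2/3 ok
(2,2)B 2/4 ok
(2,3)B 2/4 ok
(2,4)B 3/4 ok
(2,5)A 1/3 unhappy
(3,1)A 1/3 unhappy
(3,2)A 3/4 ok
(3,3)A 1/3 unhappy
(3,4)B 2/3 ok
(3,5)B 1/3 unhappy
(4,1)B 0/3 unhappy
(4,2)A 2/3 ok
(4,5)A 0/2 unhappy
(5,1)A 1/3 unhappy
(5,2)A 2/4 ok
(5,3)B 0/2 unhappy
(5,5)B 1/2 ok
(6,1)B 2/3 ok
(6,2)B 1/3 unhappy
(6,3)A 0/3 unhappy
(6,4)B 2/3 ok
(6,5)B 3/3 ok
(7,1)B 1/1 ok
(7,4)B 2/2 ok
(7,5)B 2/2 ok
Unsatisfied: (1,2), (1,3), (1,4), (2,5), (3,1), (3,3), (3,5), (4,1), (4,5), (5,1), (5,3), (6,2), (6,3) — 13 in total.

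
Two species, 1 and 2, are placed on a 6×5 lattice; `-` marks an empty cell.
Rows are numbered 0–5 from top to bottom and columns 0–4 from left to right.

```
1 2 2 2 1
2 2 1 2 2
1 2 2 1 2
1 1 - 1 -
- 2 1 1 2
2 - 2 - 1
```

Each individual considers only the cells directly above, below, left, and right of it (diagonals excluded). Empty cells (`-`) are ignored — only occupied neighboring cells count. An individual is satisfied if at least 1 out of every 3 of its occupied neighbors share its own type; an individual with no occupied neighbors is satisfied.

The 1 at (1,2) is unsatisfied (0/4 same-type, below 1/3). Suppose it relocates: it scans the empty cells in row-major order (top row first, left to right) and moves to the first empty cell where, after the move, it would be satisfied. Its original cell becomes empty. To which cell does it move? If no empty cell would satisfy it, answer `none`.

Vacating (1,2). Empty cells in order:
  (3,2): 3/4 same-type → satisfied — stop here.

(3,2)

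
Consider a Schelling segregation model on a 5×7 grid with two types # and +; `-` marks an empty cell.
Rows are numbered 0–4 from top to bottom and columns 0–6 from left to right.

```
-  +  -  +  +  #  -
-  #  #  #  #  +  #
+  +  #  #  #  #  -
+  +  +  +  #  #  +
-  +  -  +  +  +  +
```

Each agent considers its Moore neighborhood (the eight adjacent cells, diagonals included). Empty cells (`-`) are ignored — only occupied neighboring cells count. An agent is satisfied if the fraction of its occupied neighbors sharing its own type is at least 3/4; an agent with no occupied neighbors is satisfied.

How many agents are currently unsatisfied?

Row 0: (0,1)+ 0/2 ✗ · (0,3)+ 1/4 ✗ · (0,4)+ 2/5 ✗ · (0,5)# 2/4 ✗
Row 1: (1,1)# 2/5 ✗ · (1,2)# 4/7 ✗ · (1,3)# 5/7 ✗ · (1,4)# 5/8 ✗ · (1,5)+ 1/6 ✗ · (1,6)# 2/3 ✗
Row 2: (2,0)+ 3/4 ✓ · (2,1)+ 4/7 ✗ · (2,2)# 4/8 ✗ · (2,3)# 6/8 ✓ · (2,4)# 6/8 ✓ · (2,5)# 5/7 ✗
Row 3: (3,0)+ 4/4 ✓ · (3,1)+ 5/6 ✓ · (3,2)+ 5/7 ✗ · (3,3)+ 3/7 ✗ · (3,4)# 4/8 ✗ · (3,5)# 3/7 ✗ · (3,6)+ 2/4 ✗
Row 4: (4,1)+ 3/3 ✓ · (4,3)+ 3/4 ✓ · (4,4)+ 3/5 ✗ · (4,5)+ 3/5 ✗ · (4,6)+ 2/3 ✗
Unsatisfied: (0,1), (0,3), (0,4), (0,5), (1,1), (1,2), (1,3), (1,4), (1,5), (1,6), (2,1), (2,2), (2,5), (3,2), (3,3), (3,4), (3,5), (3,6), (4,4), (4,5), (4,6) — 21 in total.

21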